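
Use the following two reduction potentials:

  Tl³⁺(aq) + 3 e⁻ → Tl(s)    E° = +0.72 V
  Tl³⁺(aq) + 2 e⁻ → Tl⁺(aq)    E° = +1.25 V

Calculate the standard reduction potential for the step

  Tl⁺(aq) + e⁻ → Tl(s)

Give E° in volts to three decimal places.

Sequential free energies add, so n₃E°₃ = n₁E°₁ + n₂E°₂.
With n₃ = 3, and the known step contributing 2×(+1.25) V, the unknown satisfies 1·E° = 3×(+0.72) − 2×(+1.25) = -0.340.
E° = -0.340 / 1 = -0.340 V.

-0.340 V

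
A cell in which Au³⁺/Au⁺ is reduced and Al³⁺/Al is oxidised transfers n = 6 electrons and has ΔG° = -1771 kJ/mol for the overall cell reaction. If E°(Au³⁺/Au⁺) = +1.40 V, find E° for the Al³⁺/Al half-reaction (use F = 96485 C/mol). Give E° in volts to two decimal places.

-1.66 V

E°cell = −ΔG°/(nF) = −(-1771×10³)/((6)(96485)) = +3.059 V.
Since Au³⁺/Au⁺ is the cathode and Al³⁺/Al the anode, E°cell = E°(Au³⁺/Au⁺) − E°(Al³⁺/Al).
So E°(Al³⁺/Al) = E°(Au³⁺/Au⁺) − E°cell = (+1.40) − (+3.059) = -1.66 V.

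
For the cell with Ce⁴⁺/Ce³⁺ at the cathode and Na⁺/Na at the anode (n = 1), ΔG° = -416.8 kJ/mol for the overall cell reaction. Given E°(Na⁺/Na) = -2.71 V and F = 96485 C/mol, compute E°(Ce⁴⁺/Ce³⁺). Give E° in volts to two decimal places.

E°cell = −ΔG°/(nF) = −(-416.8×10³)/((1)(96485)) = +4.320 V.
Since Ce⁴⁺/Ce³⁺ is the cathode and Na⁺/Na the anode, E°cell = E°(Ce⁴⁺/Ce³⁺) − E°(Na⁺/Na).
So E°(Ce⁴⁺/Ce³⁺) = E°cell + E°(Na⁺/Na) = +4.320 + (-2.71) = +1.61 V.

+1.61 V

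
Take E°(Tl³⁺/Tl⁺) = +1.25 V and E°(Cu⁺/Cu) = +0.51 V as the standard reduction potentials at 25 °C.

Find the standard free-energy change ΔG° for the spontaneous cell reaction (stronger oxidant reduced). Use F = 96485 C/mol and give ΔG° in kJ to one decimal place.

Tl³⁺/Tl⁺ (E° = +1.25 V) is the cathode; Cu⁺/Cu (E° = +0.51 V) is the anode, so E°cell = +0.74 V.
Balancing electrons gives n = 2 (lcm of 2 and 1).
ΔG° = −nFE° = −(2)(96485)(+0.74) = -142,798 J = -142.8 kJ.

-142.8 kJ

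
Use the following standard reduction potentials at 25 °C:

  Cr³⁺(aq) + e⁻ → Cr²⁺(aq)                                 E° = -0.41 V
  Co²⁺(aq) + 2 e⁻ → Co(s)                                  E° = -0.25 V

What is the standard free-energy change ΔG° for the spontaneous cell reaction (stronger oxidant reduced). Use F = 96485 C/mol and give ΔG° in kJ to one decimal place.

-30.9 kJ

Co²⁺/Co (E° = -0.25 V) is the cathode; Cr³⁺/Cr²⁺ (E° = -0.41 V) is the anode, so E°cell = +0.16 V.
Balancing electrons gives n = 2 (lcm of 2 and 1).
ΔG° = −nFE° = −(2)(96485)(+0.16) = -30,875 J = -30.9 kJ.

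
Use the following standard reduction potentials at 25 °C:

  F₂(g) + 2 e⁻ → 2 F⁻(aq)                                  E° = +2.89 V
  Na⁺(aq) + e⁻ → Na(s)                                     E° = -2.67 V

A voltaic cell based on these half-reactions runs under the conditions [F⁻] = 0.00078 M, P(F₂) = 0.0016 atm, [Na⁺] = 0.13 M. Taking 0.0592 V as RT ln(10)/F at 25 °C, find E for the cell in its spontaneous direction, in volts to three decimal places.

+5.714 V

F₂/F⁻ is the cathode (higher E°), Na⁺/Na the anode: E°cell = +2.89 − (-2.67) = +5.56 V, n = 2.
Overall: F₂(g) + 2 Na(s) → 2 F⁻(aq) + 2 Na⁺(aq)
Q = [F⁻]^2·[Na⁺]^2 / (P(F₂)); log Q = -5.192.
E = E° − (0.0592/n) log Q = +5.56 − (0.0592/2)(-5.192) = +5.714 V.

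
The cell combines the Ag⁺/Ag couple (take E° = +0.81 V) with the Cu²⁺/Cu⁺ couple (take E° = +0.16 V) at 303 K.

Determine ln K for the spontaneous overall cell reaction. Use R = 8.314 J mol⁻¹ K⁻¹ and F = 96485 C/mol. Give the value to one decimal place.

Cathode: Ag⁺/Ag; anode: Cu²⁺/Cu⁺. E°cell = (+0.81) − (+0.16) = +0.65 V, with n = 1.
ΔG° = −nFE° = −RT ln K, so ln K = nFE°/(RT) = (1)(96485)(+0.65) / ((8.314)(303)) = 24.895.

24.9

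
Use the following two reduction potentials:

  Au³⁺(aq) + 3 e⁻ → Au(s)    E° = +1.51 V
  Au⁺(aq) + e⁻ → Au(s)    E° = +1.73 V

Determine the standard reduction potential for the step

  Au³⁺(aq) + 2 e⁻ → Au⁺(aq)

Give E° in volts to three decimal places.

+1.400 V

Sequential free energies add, so n₃E°₃ = n₁E°₁ + n₂E°₂.
With n₃ = 3, and the known step contributing 1×(+1.73) V, the unknown satisfies 2·E° = 3×(+1.51) − 1×(+1.73) = +2.800.
E° = +2.800 / 2 = +1.400 V.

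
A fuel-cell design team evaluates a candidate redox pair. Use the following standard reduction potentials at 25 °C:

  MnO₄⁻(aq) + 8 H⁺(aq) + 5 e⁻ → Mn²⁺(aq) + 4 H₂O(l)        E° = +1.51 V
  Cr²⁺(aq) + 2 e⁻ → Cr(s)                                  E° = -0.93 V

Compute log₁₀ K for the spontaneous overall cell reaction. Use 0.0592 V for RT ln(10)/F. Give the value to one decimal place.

412.2

Cathode: MnO₄⁻/Mn²⁺; anode: Cr²⁺/Cr. E°cell = +2.44 V, n = 10.
log K = nE°cell / 0.0592 = (10)(+2.44) / 0.0592 = 412.2.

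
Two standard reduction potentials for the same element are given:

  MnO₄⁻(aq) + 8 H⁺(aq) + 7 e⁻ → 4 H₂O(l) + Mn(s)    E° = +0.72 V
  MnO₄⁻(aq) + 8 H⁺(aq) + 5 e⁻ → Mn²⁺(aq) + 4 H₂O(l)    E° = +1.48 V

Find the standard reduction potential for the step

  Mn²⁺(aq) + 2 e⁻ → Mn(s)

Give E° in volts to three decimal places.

-1.180 V

Sequential free energies add, so n₃E°₃ = n₁E°₁ + n₂E°₂.
With n₃ = 7, and the known step contributing 5×(+1.48) V, the unknown satisfies 2·E° = 7×(+0.72) − 5×(+1.48) = -2.360.
E° = -2.360 / 2 = -1.180 V.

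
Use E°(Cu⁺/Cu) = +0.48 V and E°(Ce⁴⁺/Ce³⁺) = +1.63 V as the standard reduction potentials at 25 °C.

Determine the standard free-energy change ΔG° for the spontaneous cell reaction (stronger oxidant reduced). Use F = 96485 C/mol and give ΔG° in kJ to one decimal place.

-111.0 kJ

Ce⁴⁺/Ce³⁺ (E° = +1.63 V) is the cathode; Cu⁺/Cu (E° = +0.48 V) is the anode, so E°cell = +1.15 V.
Balancing electrons gives n = 1 (lcm of 1 and 1).
ΔG° = −nFE° = −(1)(96485)(+1.15) = -110,958 J = -111.0 kJ.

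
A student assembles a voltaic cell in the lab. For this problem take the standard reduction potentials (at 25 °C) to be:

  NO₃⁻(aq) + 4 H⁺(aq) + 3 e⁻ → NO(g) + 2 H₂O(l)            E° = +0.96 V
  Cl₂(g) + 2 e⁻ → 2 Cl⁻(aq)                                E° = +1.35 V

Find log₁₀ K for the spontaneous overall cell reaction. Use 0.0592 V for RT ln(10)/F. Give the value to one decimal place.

39.5

Cathode: Cl₂/Cl⁻; anode: NO₃⁻/NO. E°cell = +0.39 V, n = 6.
log K = nE°cell / 0.0592 = (6)(+0.39) / 0.0592 = 39.5.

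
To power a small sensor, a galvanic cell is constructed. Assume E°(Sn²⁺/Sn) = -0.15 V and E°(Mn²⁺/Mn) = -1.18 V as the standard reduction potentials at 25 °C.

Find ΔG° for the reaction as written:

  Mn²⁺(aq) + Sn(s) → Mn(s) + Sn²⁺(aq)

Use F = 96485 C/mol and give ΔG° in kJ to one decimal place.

+198.8 kJ

As written, Mn²⁺/Mn is reduced (cathode) and Sn²⁺/Sn is oxidised (anode), so E°cell = (-1.18) − (-0.15) = -1.03 V.
Balancing electrons gives n = 2.
ΔG° = −nFE° = −(2)(96485)(-1.03) = 198,759 J = +198.8 kJ.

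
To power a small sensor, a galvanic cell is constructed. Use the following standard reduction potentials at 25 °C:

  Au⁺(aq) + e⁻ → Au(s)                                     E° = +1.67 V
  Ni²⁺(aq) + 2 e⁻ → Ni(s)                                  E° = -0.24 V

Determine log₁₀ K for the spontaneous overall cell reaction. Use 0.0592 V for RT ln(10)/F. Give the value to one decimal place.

Cathode: Au⁺/Au; anode: Ni²⁺/Ni. E°cell = +1.91 V, n = 2.
log K = nE°cell / 0.0592 = (2)(+1.91) / 0.0592 = 64.5.

64.5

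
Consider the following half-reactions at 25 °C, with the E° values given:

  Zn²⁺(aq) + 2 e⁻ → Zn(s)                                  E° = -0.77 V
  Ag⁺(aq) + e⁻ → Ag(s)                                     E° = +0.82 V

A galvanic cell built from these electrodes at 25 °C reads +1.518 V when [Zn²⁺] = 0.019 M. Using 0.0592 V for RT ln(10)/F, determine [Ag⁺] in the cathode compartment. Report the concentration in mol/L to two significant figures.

Ag⁺/Ag is the cathode, Zn²⁺/Zn the anode: E°cell = +1.59 V, n = 2.
Overall reaction: 2 Ag⁺(aq) + Zn(s) → 2 Ag(s) + Zn²⁺(aq); Q = [Zn²⁺]^1/[Ag⁺]^2.
From E = E° − (0.0592/n) log Q: log Q = (E° − E)·n/0.0592 = (+1.59 − (+1.518))·2/0.0592 = 2.4324.
So 2·log[Ag⁺] = 1·log(0.019) − log Q = -1.7212 − (2.4324) = -4.1536; log[Ag⁺] = -4.1536 / 2 = -2.0768; [Ag⁺] = 10^(-2.0768) ≈ 0.0084 M.

0.0084 M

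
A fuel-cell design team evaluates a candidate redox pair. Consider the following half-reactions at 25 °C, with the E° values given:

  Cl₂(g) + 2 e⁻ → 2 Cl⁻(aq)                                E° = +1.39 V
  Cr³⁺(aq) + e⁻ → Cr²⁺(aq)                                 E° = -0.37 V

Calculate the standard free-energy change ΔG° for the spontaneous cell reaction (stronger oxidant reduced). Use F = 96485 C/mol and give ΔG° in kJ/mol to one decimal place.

-339.6 kJ/mol

Cl₂/Cl⁻ (E° = +1.39 V) is the cathode; Cr³⁺/Cr²⁺ (E° = -0.37 V) is the anode, so E°cell = +1.76 V.
Balancing electrons gives n = 2 (lcm of 2 and 1).
ΔG° = −nFE° = −(2)(96485)(+1.76) = -339,627 J = -339.6 kJ/mol.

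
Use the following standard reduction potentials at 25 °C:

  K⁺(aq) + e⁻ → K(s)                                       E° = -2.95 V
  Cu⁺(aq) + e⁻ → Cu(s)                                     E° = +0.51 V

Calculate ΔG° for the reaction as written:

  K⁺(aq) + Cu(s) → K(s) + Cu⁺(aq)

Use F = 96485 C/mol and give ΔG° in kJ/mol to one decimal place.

+333.8 kJ/mol

As written, K⁺/K is reduced (cathode) and Cu⁺/Cu is oxidised (anode), so E°cell = (-2.95) − (+0.51) = -3.46 V.
Balancing electrons gives n = 1.
ΔG° = −nFE° = −(1)(96485)(-3.46) = 333,838 J = +333.8 kJ/mol.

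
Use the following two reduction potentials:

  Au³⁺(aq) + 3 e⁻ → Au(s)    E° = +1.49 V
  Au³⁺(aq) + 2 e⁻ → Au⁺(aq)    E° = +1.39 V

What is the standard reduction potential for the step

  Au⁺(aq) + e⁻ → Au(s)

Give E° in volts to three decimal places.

+1.690 V

Sequential free energies add, so n₃E°₃ = n₁E°₁ + n₂E°₂.
With n₃ = 3, and the known step contributing 2×(+1.39) V, the unknown satisfies 1·E° = 3×(+1.49) − 2×(+1.39) = +1.690.
E° = +1.690 / 1 = +1.690 V.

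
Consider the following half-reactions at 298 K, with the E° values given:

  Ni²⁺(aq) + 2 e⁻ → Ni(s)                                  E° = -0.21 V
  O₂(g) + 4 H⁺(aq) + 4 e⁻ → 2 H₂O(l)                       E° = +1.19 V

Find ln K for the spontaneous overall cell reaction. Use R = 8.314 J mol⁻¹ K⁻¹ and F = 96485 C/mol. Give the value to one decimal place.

218.1

Cathode: O₂/H₂O; anode: Ni²⁺/Ni. E°cell = (+1.19) − (-0.21) = +1.40 V, with n = 4.
ΔG° = −nFE° = −RT ln K, so ln K = nFE°/(RT) = (4)(96485)(+1.40) / ((8.314)(298)) = 218.083.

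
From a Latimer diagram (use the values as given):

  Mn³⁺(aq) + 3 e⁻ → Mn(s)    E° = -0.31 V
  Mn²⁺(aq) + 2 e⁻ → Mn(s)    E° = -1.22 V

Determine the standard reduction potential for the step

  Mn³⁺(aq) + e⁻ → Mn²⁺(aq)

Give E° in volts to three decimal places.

Sequential free energies add, so n₃E°₃ = n₁E°₁ + n₂E°₂.
With n₃ = 3, and the known step contributing 2×(-1.22) V, the unknown satisfies 1·E° = 3×(-0.31) − 2×(-1.22) = +1.510.
E° = +1.510 / 1 = +1.510 V.

+1.510 V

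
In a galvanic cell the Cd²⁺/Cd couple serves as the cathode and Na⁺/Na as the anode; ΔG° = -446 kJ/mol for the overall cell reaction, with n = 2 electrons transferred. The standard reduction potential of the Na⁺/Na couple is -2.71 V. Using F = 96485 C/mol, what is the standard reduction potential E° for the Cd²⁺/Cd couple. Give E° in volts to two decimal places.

-0.40 V

E°cell = −ΔG°/(nF) = −(-446×10³)/((2)(96485)) = +2.311 V.
Since Cd²⁺/Cd is the cathode and Na⁺/Na the anode, E°cell = E°(Cd²⁺/Cd) − E°(Na⁺/Na).
So E°(Cd²⁺/Cd) = E°cell + E°(Na⁺/Na) = +2.311 + (-2.71) = -0.40 V.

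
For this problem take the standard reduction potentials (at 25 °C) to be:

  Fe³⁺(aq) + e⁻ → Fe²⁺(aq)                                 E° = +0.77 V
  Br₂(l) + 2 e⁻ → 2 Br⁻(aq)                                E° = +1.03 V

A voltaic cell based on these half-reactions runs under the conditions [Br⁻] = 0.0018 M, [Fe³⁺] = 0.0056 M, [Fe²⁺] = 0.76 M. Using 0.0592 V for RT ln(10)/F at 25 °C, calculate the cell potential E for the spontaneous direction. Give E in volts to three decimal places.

Br₂/Br⁻ is the cathode (higher E°), Fe³⁺/Fe²⁺ the anode: E°cell = +1.03 − (+0.77) = +0.26 V, n = 2.
Overall: Br₂(l) + 2 Fe²⁺(aq) → 2 Br⁻(aq) + 2 Fe³⁺(aq)
Q = [Br⁻]^2·[Fe³⁺]^2 / ([Fe²⁺]^2); log Q = -9.755.
E = E° − (0.0592/n) log Q = +0.26 − (0.0592/2)(-9.755) = +0.549 V.

+0.549 V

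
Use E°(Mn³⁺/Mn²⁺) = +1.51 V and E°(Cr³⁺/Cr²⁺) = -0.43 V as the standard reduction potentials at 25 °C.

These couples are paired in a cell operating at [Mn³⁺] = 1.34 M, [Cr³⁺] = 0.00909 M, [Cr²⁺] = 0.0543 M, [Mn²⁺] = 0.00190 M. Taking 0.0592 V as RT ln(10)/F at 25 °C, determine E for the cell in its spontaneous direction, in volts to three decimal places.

+2.155 V

Mn³⁺/Mn²⁺ is the cathode (higher E°), Cr³⁺/Cr²⁺ the anode: E°cell = +1.51 − (-0.43) = +1.94 V, n = 1.
Overall: Mn³⁺(aq) + Cr²⁺(aq) → Mn²⁺(aq) + Cr³⁺(aq)
Q = [Mn²⁺]·[Cr³⁺] / ([Mn³⁺]·[Cr²⁺]); log Q = -3.625.
E = E° − (0.0592/n) log Q = +1.94 − (0.0592/1)(-3.625) = +2.155 V.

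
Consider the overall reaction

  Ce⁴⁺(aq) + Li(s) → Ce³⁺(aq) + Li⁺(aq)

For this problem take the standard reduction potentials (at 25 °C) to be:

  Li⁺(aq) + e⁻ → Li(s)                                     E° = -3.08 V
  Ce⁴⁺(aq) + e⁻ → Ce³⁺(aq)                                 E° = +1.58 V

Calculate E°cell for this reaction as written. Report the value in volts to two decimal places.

+4.66 V

The Ce⁴⁺/Ce³⁺ couple has the higher reduction potential, so it is the cathode; Li⁺/Li is oxidised at the anode.
E°cell = E°(cathode) − E°(anode) = (+1.58) − (-3.08) = +4.66 V.
Since E°cell > 0, the reaction is spontaneous under standard conditions.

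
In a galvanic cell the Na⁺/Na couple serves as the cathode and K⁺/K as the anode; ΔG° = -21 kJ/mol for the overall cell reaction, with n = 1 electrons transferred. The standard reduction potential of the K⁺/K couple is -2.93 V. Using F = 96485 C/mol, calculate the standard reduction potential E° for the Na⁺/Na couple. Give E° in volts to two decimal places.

E°cell = −ΔG°/(nF) = −(-21×10³)/((1)(96485)) = +0.218 V.
Since Na⁺/Na is the cathode and K⁺/K the anode, E°cell = E°(Na⁺/Na) − E°(K⁺/K).
So E°(Na⁺/Na) = E°cell + E°(K⁺/K) = +0.218 + (-2.93) = -2.71 V.

-2.71 V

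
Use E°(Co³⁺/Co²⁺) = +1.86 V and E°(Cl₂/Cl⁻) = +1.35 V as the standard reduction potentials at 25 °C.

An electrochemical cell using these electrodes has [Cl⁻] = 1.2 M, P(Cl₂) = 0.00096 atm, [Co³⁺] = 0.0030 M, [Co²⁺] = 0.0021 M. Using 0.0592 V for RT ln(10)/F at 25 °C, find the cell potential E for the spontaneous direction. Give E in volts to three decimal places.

+0.613 V

Co³⁺/Co²⁺ is the cathode (higher E°), Cl₂/Cl⁻ the anode: E°cell = +1.86 − (+1.35) = +0.51 V, n = 2.
Overall: 2 Co³⁺(aq) + 2 Cl⁻(aq) → 2 Co²⁺(aq) + Cl₂(g)
Q = [Co²⁺]^2·P(Cl₂) / ([Co³⁺]^2·[Cl⁻]^2); log Q = -3.486.
E = E° − (0.0592/n) log Q = +0.51 − (0.0592/2)(-3.486) = +0.613 V.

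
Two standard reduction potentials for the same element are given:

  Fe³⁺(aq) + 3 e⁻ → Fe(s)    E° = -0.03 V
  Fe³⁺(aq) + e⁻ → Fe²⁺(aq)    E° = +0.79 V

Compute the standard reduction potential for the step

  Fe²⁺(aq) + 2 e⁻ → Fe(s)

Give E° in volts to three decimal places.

Sequential free energies add, so n₃E°₃ = n₁E°₁ + n₂E°₂.
With n₃ = 3, and the known step contributing 1×(+0.79) V, the unknown satisfies 2·E° = 3×(-0.03) − 1×(+0.79) = -0.880.
E° = -0.880 / 2 = -0.440 V.

-0.440 V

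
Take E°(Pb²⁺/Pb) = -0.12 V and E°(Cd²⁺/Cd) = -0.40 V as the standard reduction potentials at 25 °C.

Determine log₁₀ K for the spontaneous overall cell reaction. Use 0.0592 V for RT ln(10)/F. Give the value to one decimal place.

Cathode: Pb²⁺/Pb; anode: Cd²⁺/Cd. E°cell = +0.28 V, n = 2.
log K = nE°cell / 0.0592 = (2)(+0.28) / 0.0592 = 9.5.

9.5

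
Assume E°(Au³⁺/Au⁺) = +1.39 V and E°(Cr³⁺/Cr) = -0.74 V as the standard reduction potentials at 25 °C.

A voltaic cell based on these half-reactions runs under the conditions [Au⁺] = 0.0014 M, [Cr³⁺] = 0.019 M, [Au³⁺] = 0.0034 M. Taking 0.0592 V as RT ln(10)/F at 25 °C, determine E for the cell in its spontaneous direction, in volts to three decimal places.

Au³⁺/Au⁺ is the cathode (higher E°), Cr³⁺/Cr the anode: E°cell = +1.39 − (-0.74) = +2.13 V, n = 6.
Overall: 3 Au³⁺(aq) + 2 Cr(s) → 3 Au⁺(aq) + 2 Cr³⁺(aq)
Q = [Au⁺]^3·[Cr³⁺]^2 / ([Au³⁺]^3); log Q = -4.599.
E = E° − (0.0592/n) log Q = +2.13 − (0.0592/6)(-4.599) = +2.175 V.

+2.175 V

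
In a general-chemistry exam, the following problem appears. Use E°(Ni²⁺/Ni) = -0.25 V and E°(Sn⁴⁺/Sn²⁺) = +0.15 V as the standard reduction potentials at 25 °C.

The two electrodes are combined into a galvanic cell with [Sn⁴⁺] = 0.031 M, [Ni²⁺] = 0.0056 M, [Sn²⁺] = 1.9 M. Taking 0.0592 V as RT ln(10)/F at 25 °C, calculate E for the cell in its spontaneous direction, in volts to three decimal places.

Sn⁴⁺/Sn²⁺ is the cathode (higher E°), Ni²⁺/Ni the anode: E°cell = +0.15 − (-0.25) = +0.40 V, n = 2.
Overall: Sn⁴⁺(aq) + Ni(s) → Sn²⁺(aq) + Ni²⁺(aq)
Q = [Sn²⁺]·[Ni²⁺] / ([Sn⁴⁺]); log Q = -0.464.
E = E° − (0.0592/n) log Q = +0.40 − (0.0592/2)(-0.464) = +0.414 V.

+0.414 V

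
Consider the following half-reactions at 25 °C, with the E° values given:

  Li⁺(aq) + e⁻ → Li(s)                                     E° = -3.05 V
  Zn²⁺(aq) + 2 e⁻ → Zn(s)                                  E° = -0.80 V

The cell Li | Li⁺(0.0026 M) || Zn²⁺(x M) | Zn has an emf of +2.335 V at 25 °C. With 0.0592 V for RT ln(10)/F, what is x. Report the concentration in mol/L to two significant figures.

Zn²⁺/Zn is the cathode, Li⁺/Li the anode: E°cell = +2.25 V, n = 2.
Overall reaction: Zn²⁺(aq) + 2 Li(s) → Zn(s) + 2 Li⁺(aq); Q = [Li⁺]^2/[Zn²⁺]^1.
From E = E° − (0.0592/n) log Q: log Q = (E° − E)·n/0.0592 = (+2.25 − (+2.335))·2/0.0592 = -2.8716.
So 1·log[Zn²⁺] = 2·log(0.0026) − log Q = -5.1701 − (-2.8716) = -2.2985; [Zn²⁺] = 10^(-2.2985) ≈ 0.0050 M.

0.0050 M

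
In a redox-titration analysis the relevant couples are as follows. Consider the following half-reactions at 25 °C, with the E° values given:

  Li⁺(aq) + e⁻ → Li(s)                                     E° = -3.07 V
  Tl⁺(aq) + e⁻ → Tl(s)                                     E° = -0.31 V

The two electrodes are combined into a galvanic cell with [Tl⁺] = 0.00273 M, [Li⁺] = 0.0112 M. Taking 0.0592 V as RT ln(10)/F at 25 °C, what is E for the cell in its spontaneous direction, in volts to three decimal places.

+2.724 V

Tl⁺/Tl is the cathode (higher E°), Li⁺/Li the anode: E°cell = -0.31 − (-3.07) = +2.76 V, n = 1.
Overall: Tl⁺(aq) + Li(s) → Tl(s) + Li⁺(aq)
Q = [Li⁺] / ([Tl⁺]); log Q = 0.613.
E = E° − (0.0592/n) log Q = +2.76 − (0.0592/1)(0.613) = +2.724 V.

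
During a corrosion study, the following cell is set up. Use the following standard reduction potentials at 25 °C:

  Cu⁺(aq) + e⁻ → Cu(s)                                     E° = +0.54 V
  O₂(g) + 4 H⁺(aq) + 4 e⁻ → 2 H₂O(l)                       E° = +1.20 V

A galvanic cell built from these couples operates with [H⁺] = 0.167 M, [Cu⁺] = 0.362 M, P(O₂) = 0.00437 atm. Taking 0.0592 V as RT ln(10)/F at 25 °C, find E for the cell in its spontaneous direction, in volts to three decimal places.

O₂/H₂O is the cathode (higher E°), Cu⁺/Cu the anode: E°cell = +1.20 − (+0.54) = +0.66 V, n = 4.
Overall: O₂(g) + 4 H⁺(aq) + 4 Cu(s) → 2 H₂O(l) + 4 Cu⁺(aq)
Q = [Cu⁺]^4 / (P(O₂)·[H⁺]^4); log Q = 3.703.
E = E° − (0.0592/n) log Q = +0.66 − (0.0592/4)(3.703) = +0.605 V.

+0.605 V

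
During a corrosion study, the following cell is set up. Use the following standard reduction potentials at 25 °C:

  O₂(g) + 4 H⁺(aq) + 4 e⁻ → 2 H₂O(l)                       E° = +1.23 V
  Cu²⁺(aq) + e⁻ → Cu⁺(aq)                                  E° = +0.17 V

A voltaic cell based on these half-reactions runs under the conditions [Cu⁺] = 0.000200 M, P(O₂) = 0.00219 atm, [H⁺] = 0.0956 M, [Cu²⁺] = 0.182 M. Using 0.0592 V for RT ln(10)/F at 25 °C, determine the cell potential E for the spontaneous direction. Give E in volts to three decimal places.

+0.785 V

O₂/H₂O is the cathode (higher E°), Cu²⁺/Cu⁺ the anode: E°cell = +1.23 − (+0.17) = +1.06 V, n = 4.
Overall: O₂(g) + 4 H⁺(aq) + 4 Cu⁺(aq) → 2 H₂O(l) + 4 Cu²⁺(aq)
Q = [Cu²⁺]^4 / (P(O₂)·[H⁺]^4·[Cu⁺]^4); log Q = 18.574.
E = E° − (0.0592/n) log Q = +1.06 − (0.0592/4)(18.574) = +0.785 V.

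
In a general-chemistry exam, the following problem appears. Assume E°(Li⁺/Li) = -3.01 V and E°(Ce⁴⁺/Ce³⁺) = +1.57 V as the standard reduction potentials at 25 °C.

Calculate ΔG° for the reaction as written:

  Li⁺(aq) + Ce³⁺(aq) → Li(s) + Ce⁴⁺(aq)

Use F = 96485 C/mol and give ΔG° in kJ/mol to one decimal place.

As written, Li⁺/Li is reduced (cathode) and Ce⁴⁺/Ce³⁺ is oxidised (anode), so E°cell = (-3.01) − (+1.57) = -4.58 V.
Balancing electrons gives n = 1.
ΔG° = −nFE° = −(1)(96485)(-4.58) = 441,901 J = +441.9 kJ/mol.

+441.9 kJ/mol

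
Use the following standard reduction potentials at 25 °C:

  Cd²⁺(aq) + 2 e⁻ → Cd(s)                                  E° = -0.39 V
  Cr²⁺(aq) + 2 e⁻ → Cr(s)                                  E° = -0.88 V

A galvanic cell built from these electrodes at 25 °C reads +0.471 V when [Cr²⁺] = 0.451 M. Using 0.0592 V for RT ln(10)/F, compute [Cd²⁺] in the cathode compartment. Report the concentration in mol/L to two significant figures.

0.10 M

Cd²⁺/Cd is the cathode, Cr²⁺/Cr the anode: E°cell = +0.49 V, n = 2.
Overall reaction: Cd²⁺(aq) + Cr(s) → Cd(s) + Cr²⁺(aq); Q = [Cr²⁺]^1/[Cd²⁺]^1.
From E = E° − (0.0592/n) log Q: log Q = (E° − E)·n/0.0592 = (+0.49 − (+0.471))·2/0.0592 = 0.6419.
So 1·log[Cd²⁺] = 1·log(0.451) − log Q = -0.3458 − (0.6419) = -0.9877; [Cd²⁺] = 10^(-0.9877) ≈ 0.10 M.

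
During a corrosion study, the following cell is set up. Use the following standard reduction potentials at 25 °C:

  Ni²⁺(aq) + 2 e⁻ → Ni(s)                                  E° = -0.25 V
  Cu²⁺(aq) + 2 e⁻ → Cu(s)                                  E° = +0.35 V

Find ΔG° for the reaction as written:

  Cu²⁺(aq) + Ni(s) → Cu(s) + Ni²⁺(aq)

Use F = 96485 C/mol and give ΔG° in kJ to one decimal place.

-115.8 kJ

As written, Cu²⁺/Cu is reduced (cathode) and Ni²⁺/Ni is oxidised (anode), so E°cell = (+0.35) − (-0.25) = +0.60 V.
Balancing electrons gives n = 2.
ΔG° = −nFE° = −(2)(96485)(+0.60) = -115,782 J = -115.8 kJ.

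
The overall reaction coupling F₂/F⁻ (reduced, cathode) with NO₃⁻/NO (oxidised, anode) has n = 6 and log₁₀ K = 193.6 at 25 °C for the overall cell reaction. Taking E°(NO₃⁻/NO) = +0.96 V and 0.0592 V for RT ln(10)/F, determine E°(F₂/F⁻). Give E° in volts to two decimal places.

+2.87 V

E°cell = (0.0592/n)·log K = (0.0592/6)(193.6) = +1.910 V.
Since F₂/F⁻ is the cathode and NO₃⁻/NO the anode, E°cell = E°(F₂/F⁻) − E°(NO₃⁻/NO).
So E°(F₂/F⁻) = E°cell + E°(NO₃⁻/NO) = +1.910 + (+0.96) = +2.87 V.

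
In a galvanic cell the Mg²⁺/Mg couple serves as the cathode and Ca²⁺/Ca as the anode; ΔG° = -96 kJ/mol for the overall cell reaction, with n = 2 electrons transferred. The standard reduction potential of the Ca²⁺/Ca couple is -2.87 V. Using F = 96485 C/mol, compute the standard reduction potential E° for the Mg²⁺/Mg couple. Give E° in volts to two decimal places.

-2.37 V

E°cell = −ΔG°/(nF) = −(-96×10³)/((2)(96485)) = +0.497 V.
Since Mg²⁺/Mg is the cathode and Ca²⁺/Ca the anode, E°cell = E°(Mg²⁺/Mg) − E°(Ca²⁺/Ca).
So E°(Mg²⁺/Mg) = E°cell + E°(Ca²⁺/Ca) = +0.497 + (-2.87) = -2.37 V.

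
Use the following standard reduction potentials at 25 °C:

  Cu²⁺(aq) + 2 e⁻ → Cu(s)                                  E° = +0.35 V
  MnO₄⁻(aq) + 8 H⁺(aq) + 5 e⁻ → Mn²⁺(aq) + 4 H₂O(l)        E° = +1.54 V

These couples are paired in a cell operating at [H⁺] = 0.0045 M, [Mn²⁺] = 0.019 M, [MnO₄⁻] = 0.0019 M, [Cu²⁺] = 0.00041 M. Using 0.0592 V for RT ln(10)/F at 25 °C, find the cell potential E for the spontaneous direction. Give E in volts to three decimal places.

MnO₄⁻/Mn²⁺ is the cathode (higher E°), Cu²⁺/Cu the anode: E°cell = +1.54 − (+0.35) = +1.19 V, n = 10.
Overall: 2 MnO₄⁻(aq) + 16 H⁺(aq) + 5 Cu(s) → 2 Mn²⁺(aq) + 8 H₂O(l) + 5 Cu²⁺(aq)
Q = [Mn²⁺]^2·[Cu²⁺]^5 / ([MnO₄⁻]^2·[H⁺]^16); log Q = 22.613.
E = E° − (0.0592/n) log Q = +1.19 − (0.0592/10)(22.613) = +1.056 V.

+1.056 V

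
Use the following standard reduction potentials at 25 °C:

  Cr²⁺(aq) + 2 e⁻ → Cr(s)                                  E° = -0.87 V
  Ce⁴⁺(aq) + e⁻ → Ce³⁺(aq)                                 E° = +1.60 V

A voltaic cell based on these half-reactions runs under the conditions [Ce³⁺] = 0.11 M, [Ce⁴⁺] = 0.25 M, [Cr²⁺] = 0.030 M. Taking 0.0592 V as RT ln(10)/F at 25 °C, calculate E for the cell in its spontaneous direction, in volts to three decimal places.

+2.536 V

Ce⁴⁺/Ce³⁺ is the cathode (higher E°), Cr²⁺/Cr the anode: E°cell = +1.60 − (-0.87) = +2.47 V, n = 2.
Overall: 2 Ce⁴⁺(aq) + Cr(s) → 2 Ce³⁺(aq) + Cr²⁺(aq)
Q = [Ce³⁺]^2·[Cr²⁺] / ([Ce⁴⁺]^2); log Q = -2.236.
E = E° − (0.0592/n) log Q = +2.47 − (0.0592/2)(-2.236) = +2.536 V.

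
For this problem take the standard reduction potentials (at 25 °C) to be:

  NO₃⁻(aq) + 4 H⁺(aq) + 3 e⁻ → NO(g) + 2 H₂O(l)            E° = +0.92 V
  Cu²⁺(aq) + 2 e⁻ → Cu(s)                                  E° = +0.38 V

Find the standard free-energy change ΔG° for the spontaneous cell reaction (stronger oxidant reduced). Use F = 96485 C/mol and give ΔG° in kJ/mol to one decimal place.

NO₃⁻/NO (E° = +0.92 V) is the cathode; Cu²⁺/Cu (E° = +0.38 V) is the anode, so E°cell = +0.54 V.
Balancing electrons gives n = 6 (lcm of 3 and 2).
ΔG° = −nFE° = −(6)(96485)(+0.54) = -312,611 J = -312.6 kJ/mol.

-312.6 kJ/mol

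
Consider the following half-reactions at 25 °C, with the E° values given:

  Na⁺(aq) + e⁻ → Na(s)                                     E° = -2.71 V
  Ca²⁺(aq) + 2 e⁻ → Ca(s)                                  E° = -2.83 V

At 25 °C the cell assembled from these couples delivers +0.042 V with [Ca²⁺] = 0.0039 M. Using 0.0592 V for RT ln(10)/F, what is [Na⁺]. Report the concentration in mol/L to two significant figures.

0.0030 M

Na⁺/Na is the cathode, Ca²⁺/Ca the anode: E°cell = +0.12 V, n = 2.
Overall reaction: 2 Na⁺(aq) + Ca(s) → 2 Na(s) + Ca²⁺(aq); Q = [Ca²⁺]^1/[Na⁺]^2.
From E = E° − (0.0592/n) log Q: log Q = (E° − E)·n/0.0592 = (+0.12 − (+0.042))·2/0.0592 = 2.6351.
So 2·log[Na⁺] = 1·log(0.0039) − log Q = -2.4089 − (2.6351) = -5.0440; log[Na⁺] = -5.0440 / 2 = -2.5220; [Na⁺] = 10^(-2.5220) ≈ 0.0030 M.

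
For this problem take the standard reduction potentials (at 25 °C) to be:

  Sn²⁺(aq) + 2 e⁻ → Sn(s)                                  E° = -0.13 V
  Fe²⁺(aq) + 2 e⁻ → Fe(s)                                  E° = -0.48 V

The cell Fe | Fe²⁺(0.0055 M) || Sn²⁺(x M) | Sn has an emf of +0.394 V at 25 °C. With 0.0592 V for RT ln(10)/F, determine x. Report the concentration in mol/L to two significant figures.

Sn²⁺/Sn is the cathode, Fe²⁺/Fe the anode: E°cell = +0.35 V, n = 2.
Overall reaction: Sn²⁺(aq) + Fe(s) → Sn(s) + Fe²⁺(aq); Q = [Fe²⁺]^1/[Sn²⁺]^1.
From E = E° − (0.0592/n) log Q: log Q = (E° − E)·n/0.0592 = (+0.35 − (+0.394))·2/0.0592 = -1.4865.
So 1·log[Sn²⁺] = 1·log(0.0055) − log Q = -2.2596 − (-1.4865) = -0.7731; [Sn²⁺] = 10^(-0.7731) ≈ 0.17 M.

0.17 M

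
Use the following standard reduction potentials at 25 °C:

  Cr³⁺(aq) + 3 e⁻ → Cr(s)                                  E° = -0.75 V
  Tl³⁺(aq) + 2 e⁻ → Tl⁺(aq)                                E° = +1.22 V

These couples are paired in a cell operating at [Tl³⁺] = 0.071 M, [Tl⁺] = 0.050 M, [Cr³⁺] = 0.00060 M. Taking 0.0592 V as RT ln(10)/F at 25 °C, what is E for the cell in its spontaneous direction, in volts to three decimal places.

+2.038 V

Tl³⁺/Tl⁺ is the cathode (higher E°), Cr³⁺/Cr the anode: E°cell = +1.22 − (-0.75) = +1.97 V, n = 6.
Overall: 3 Tl³⁺(aq) + 2 Cr(s) → 3 Tl⁺(aq) + 2 Cr³⁺(aq)
Q = [Tl⁺]^3·[Cr³⁺]^2 / ([Tl³⁺]^3); log Q = -6.901.
E = E° − (0.0592/n) log Q = +1.97 − (0.0592/6)(-6.901) = +2.038 V.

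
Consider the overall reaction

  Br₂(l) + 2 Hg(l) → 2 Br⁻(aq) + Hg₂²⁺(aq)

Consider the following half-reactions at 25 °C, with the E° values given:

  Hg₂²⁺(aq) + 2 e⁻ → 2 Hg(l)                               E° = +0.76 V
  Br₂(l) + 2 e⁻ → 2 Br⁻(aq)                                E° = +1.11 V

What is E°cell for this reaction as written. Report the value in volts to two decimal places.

The Br₂/Br⁻ couple has the higher reduction potential, so it is the cathode; Hg₂²⁺/Hg is oxidised at the anode.
E°cell = E°(cathode) − E°(anode) = (+1.11) − (+0.76) = +0.35 V.

+0.35 V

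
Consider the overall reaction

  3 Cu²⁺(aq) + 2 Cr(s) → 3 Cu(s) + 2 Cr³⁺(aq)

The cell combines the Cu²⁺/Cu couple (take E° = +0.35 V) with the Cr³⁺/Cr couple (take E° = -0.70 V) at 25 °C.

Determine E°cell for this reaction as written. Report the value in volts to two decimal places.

The Cu²⁺/Cu couple has the higher reduction potential, so it is the cathode; Cr³⁺/Cr is oxidised at the anode.
E°cell = E°(cathode) − E°(anode) = (+0.35) − (-0.70) = +1.05 V.
Since E°cell > 0, the reaction is spontaneous under standard conditions.

+1.05 V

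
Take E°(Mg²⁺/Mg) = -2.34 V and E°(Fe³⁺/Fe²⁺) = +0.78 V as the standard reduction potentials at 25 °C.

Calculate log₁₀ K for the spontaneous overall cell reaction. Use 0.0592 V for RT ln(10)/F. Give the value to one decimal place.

105.4

Cathode: Fe³⁺/Fe²⁺; anode: Mg²⁺/Mg. E°cell = +3.12 V, n = 2.
log K = nE°cell / 0.0592 = (2)(+3.12) / 0.0592 = 105.4.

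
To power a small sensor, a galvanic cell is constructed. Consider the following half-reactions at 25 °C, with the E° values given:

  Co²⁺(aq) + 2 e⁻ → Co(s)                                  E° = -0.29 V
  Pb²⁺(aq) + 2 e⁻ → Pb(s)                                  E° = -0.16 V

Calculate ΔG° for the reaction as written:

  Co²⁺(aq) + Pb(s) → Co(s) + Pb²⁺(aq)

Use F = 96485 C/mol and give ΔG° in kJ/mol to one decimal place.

+25.1 kJ/mol

As written, Co²⁺/Co is reduced (cathode) and Pb²⁺/Pb is oxidised (anode), so E°cell = (-0.29) − (-0.16) = -0.13 V.
Balancing electrons gives n = 2.
ΔG° = −nFE° = −(2)(96485)(-0.13) = 25,086 J = +25.1 kJ/mol.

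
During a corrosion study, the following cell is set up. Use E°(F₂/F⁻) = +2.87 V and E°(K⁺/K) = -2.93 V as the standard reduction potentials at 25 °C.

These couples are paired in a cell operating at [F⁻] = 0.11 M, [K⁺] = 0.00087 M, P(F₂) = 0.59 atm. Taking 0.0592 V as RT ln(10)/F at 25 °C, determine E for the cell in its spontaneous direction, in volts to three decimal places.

+6.031 V

F₂/F⁻ is the cathode (higher E°), K⁺/K the anode: E°cell = +2.87 − (-2.93) = +5.80 V, n = 2.
Overall: F₂(g) + 2 K(s) → 2 F⁻(aq) + 2 K⁺(aq)
Q = [F⁻]^2·[K⁺]^2 / (P(F₂)); log Q = -7.809.
E = E° − (0.0592/n) log Q = +5.80 − (0.0592/2)(-7.809) = +6.031 V.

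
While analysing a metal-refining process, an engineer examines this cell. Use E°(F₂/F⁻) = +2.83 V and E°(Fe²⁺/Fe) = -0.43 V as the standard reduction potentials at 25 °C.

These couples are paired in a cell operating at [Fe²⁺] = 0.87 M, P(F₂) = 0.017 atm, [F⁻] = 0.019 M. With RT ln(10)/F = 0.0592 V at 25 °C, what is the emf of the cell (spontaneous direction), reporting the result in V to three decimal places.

+3.311 V

F₂/F⁻ is the cathode (higher E°), Fe²⁺/Fe the anode: E°cell = +2.83 − (-0.43) = +3.26 V, n = 2.
Overall: F₂(g) + Fe(s) → 2 F⁻(aq) + Fe²⁺(aq)
Q = [F⁻]^2·[Fe²⁺] / (P(F₂)); log Q = -1.733.
E = E° − (0.0592/n) log Q = +3.26 − (0.0592/2)(-1.733) = +3.311 V.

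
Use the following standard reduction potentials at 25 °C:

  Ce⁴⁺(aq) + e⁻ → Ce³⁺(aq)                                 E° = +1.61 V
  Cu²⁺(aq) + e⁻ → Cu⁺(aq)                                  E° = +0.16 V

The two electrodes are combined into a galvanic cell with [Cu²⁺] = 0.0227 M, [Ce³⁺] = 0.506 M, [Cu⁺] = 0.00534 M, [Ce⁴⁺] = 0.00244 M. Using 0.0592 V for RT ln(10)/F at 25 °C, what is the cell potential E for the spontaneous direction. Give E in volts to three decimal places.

+1.276 V

Ce⁴⁺/Ce³⁺ is the cathode (higher E°), Cu²⁺/Cu⁺ the anode: E°cell = +1.61 − (+0.16) = +1.45 V, n = 1.
Overall: Ce⁴⁺(aq) + Cu⁺(aq) → Ce³⁺(aq) + Cu²⁺(aq)
Q = [Ce³⁺]·[Cu²⁺] / ([Ce⁴⁺]·[Cu⁺]); log Q = 2.945.
E = E° − (0.0592/n) log Q = +1.45 − (0.0592/1)(2.945) = +1.276 V.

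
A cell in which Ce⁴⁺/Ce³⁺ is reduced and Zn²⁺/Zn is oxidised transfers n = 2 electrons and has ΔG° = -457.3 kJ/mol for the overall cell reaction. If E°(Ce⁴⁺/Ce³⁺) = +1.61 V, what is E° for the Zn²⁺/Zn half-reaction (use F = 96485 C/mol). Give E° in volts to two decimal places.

-0.76 V

E°cell = −ΔG°/(nF) = −(-457.3×10³)/((2)(96485)) = +2.370 V.
Since Ce⁴⁺/Ce³⁺ is the cathode and Zn²⁺/Zn the anode, E°cell = E°(Ce⁴⁺/Ce³⁺) − E°(Zn²⁺/Zn).
So E°(Zn²⁺/Zn) = E°(Ce⁴⁺/Ce³⁺) − E°cell = (+1.61) − (+2.370) = -0.76 V.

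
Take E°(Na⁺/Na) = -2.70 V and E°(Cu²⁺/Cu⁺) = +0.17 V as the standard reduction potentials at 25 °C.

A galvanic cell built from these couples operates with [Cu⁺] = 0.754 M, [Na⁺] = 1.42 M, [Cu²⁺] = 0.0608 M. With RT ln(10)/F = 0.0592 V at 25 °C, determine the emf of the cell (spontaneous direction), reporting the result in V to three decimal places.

+2.796 V

Cu²⁺/Cu⁺ is the cathode (higher E°), Na⁺/Na the anode: E°cell = +0.17 − (-2.70) = +2.87 V, n = 1.
Overall: Cu²⁺(aq) + Na(s) → Cu⁺(aq) + Na⁺(aq)
Q = [Cu⁺]·[Na⁺] / ([Cu²⁺]); log Q = 1.246.
E = E° − (0.0592/n) log Q = +2.87 − (0.0592/1)(1.246) = +2.796 V.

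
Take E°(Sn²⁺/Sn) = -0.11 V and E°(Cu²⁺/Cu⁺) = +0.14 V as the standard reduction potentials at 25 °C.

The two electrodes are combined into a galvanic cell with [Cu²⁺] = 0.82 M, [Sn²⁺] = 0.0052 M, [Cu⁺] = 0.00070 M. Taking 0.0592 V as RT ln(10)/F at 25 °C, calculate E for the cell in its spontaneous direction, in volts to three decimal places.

Cu²⁺/Cu⁺ is the cathode (higher E°), Sn²⁺/Sn the anode: E°cell = +0.14 − (-0.11) = +0.25 V, n = 2.
Overall: 2 Cu²⁺(aq) + Sn(s) → 2 Cu⁺(aq) + Sn²⁺(aq)
Q = [Cu⁺]^2·[Sn²⁺] / ([Cu²⁺]^2); log Q = -8.421.
E = E° − (0.0592/n) log Q = +0.25 − (0.0592/2)(-8.421) = +0.499 V.

+0.499 V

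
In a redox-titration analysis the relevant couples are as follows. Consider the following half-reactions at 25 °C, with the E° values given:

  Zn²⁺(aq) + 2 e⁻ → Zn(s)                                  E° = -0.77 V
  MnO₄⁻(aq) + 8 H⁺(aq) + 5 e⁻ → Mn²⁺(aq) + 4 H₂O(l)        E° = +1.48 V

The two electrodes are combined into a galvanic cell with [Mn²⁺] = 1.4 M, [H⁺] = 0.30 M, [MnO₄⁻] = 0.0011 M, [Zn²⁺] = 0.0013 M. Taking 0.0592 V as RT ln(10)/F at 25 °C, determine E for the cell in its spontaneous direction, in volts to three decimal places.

+2.249 V

MnO₄⁻/Mn²⁺ is the cathode (higher E°), Zn²⁺/Zn the anode: E°cell = +1.48 − (-0.77) = +2.25 V, n = 10.
Overall: 2 MnO₄⁻(aq) + 16 H⁺(aq) + 5 Zn(s) → 2 Mn²⁺(aq) + 8 H₂O(l) + 5 Zn²⁺(aq)
Q = [Mn²⁺]^2·[Zn²⁺]^5 / ([MnO₄⁻]^2·[H⁺]^16); log Q = 0.145.
E = E° − (0.0592/n) log Q = +2.25 − (0.0592/10)(0.145) = +2.249 V.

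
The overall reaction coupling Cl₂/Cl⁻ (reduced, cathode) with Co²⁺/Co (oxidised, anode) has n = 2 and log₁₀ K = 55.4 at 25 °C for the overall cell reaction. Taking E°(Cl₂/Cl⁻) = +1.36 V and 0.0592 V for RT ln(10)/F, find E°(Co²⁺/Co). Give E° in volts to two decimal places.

-0.28 V

E°cell = (0.0592/n)·log K = (0.0592/2)(55.4) = +1.640 V.
Since Cl₂/Cl⁻ is the cathode and Co²⁺/Co the anode, E°cell = E°(Cl₂/Cl⁻) − E°(Co²⁺/Co).
So E°(Co²⁺/Co) = E°(Cl₂/Cl⁻) − E°cell = (+1.36) − (+1.640) = -0.28 V.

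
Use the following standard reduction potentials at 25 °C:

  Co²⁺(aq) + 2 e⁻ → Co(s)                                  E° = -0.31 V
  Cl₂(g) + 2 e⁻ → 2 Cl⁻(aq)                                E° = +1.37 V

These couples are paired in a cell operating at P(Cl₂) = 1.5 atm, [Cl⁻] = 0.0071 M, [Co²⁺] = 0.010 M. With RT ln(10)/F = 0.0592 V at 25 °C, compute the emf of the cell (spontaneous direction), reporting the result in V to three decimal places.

+1.872 V

Cl₂/Cl⁻ is the cathode (higher E°), Co²⁺/Co the anode: E°cell = +1.37 − (-0.31) = +1.68 V, n = 2.
Overall: Cl₂(g) + Co(s) → 2 Cl⁻(aq) + Co²⁺(aq)
Q = [Cl⁻]^2·[Co²⁺] / (P(Cl₂)); log Q = -6.474.
E = E° − (0.0592/n) log Q = +1.68 − (0.0592/2)(-6.474) = +1.872 V.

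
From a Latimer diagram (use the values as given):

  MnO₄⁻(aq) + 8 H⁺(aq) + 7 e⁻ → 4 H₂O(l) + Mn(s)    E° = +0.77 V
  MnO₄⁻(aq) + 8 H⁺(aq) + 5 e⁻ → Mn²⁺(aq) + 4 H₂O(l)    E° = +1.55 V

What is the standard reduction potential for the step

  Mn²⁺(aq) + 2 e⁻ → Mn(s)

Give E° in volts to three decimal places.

-1.180 V

Sequential free energies add, so n₃E°₃ = n₁E°₁ + n₂E°₂.
With n₃ = 7, and the known step contributing 5×(+1.55) V, the unknown satisfies 2·E° = 7×(+0.77) − 5×(+1.55) = -2.360.
E° = -2.360 / 2 = -1.180 V.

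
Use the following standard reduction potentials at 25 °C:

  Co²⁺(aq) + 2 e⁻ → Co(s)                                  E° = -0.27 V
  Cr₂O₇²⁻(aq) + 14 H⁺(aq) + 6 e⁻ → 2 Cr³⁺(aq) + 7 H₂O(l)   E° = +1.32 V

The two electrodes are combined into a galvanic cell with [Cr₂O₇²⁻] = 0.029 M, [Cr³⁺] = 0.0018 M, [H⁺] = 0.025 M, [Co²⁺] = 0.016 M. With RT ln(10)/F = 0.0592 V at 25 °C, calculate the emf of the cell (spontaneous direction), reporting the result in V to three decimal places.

+1.461 V

Cr₂O₇²⁻/Cr³⁺ is the cathode (higher E°), Co²⁺/Co the anode: E°cell = +1.32 − (-0.27) = +1.59 V, n = 6.
Overall: Cr₂O₇²⁻(aq) + 14 H⁺(aq) + 3 Co(s) → 2 Cr³⁺(aq) + 7 H₂O(l) + 3 Co²⁺(aq)
Q = [Cr³⁺]^2·[Co²⁺]^3 / ([Cr₂O₇²⁻]·[H⁺]^14); log Q = 13.089.
E = E° − (0.0592/n) log Q = +1.59 − (0.0592/6)(13.089) = +1.461 V.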